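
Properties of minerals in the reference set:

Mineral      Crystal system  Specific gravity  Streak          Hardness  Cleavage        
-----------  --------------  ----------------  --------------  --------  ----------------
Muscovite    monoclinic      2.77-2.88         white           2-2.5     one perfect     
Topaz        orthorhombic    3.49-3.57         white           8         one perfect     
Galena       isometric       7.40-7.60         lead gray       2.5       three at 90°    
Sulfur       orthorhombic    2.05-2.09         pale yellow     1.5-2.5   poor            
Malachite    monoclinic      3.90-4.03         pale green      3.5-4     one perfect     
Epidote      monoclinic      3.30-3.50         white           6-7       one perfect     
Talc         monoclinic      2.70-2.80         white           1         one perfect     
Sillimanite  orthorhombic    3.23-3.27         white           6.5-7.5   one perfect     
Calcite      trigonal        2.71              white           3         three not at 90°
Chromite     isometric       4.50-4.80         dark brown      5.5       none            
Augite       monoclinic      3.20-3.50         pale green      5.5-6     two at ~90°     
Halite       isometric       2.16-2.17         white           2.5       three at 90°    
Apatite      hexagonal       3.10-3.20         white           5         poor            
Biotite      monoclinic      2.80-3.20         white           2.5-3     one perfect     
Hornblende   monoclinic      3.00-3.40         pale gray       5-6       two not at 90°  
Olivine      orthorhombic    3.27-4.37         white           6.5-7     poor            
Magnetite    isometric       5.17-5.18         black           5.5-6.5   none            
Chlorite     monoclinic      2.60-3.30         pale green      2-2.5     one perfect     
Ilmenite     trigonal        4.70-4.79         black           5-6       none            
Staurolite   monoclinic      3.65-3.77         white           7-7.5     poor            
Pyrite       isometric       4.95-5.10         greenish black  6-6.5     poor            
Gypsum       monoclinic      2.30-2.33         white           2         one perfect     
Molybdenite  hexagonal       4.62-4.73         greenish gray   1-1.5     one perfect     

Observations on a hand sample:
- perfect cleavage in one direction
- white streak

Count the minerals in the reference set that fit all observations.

Perfect cleavage in one direction — Muscovite, Topaz, Malachite, Epidote, Talc, Sillimanite, Biotite, Chlorite, Gypsum, Molybdenite remain.
White streak rules out Malachite, Chlorite, Molybdenite.
Consistent with every observation: Biotite, Epidote, Gypsum, Muscovite, Sillimanite, Talc, Topaz.
That is 7 minerals.

7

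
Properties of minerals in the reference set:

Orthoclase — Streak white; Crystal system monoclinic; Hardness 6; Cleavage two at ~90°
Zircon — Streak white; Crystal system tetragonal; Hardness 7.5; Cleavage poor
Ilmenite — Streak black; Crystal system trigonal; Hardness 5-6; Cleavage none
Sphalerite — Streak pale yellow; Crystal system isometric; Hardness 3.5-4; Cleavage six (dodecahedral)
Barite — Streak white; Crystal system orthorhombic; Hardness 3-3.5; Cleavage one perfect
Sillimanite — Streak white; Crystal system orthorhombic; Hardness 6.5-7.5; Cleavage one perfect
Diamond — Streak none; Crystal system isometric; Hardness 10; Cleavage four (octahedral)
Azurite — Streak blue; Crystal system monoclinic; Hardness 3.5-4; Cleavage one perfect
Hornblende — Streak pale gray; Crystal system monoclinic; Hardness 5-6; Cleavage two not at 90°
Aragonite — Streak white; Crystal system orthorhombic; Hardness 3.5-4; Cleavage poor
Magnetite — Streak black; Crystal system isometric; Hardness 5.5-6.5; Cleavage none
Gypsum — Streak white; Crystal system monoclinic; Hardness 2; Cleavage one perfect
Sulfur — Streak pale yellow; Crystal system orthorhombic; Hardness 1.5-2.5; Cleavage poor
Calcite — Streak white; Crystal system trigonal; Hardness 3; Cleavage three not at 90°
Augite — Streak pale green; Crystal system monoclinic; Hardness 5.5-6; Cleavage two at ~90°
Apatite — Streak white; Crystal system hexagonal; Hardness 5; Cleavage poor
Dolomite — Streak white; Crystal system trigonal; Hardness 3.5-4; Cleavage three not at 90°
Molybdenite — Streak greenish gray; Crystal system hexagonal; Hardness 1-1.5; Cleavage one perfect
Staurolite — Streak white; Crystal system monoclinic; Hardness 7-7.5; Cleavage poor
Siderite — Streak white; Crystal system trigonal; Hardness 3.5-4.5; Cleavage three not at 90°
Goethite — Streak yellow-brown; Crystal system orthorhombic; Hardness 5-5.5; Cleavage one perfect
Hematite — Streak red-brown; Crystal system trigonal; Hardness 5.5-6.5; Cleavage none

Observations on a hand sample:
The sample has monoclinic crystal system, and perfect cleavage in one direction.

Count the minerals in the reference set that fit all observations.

2

Monoclinic crystal system — leaves Orthoclase, Azurite, Hornblende, Gypsum, Augite, Staurolite.
Perfect cleavage in one direction — leaves Azurite, Gypsum.
Remaining candidates: Azurite, Gypsum.
That is 2 minerals.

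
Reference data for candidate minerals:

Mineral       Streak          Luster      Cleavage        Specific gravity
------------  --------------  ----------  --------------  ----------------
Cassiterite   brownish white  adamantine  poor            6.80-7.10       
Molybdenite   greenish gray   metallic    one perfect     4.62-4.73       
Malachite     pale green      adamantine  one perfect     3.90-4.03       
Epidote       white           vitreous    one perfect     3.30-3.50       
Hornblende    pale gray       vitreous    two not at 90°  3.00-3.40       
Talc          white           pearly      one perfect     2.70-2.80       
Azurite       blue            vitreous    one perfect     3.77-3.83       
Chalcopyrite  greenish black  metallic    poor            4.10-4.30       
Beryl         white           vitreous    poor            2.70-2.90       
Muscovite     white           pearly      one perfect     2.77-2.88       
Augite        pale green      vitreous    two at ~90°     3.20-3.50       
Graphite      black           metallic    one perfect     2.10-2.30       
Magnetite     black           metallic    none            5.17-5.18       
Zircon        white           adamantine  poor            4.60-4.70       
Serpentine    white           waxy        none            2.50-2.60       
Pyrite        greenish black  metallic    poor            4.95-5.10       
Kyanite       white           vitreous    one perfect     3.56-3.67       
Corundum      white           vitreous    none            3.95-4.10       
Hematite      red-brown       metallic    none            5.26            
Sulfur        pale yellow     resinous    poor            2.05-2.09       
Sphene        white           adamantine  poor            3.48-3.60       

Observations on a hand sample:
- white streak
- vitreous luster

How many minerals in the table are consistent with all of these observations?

White streak — only Epidote, Talc, Beryl, Muscovite, Zircon, Serpentine, Kyanite, Corundum, Sphene remain.
Vitreous luster — Epidote, Beryl, Kyanite, Corundum remain.
Remaining candidates: Beryl, Corundum, Epidote, Kyanite.
That is 4 minerals.

4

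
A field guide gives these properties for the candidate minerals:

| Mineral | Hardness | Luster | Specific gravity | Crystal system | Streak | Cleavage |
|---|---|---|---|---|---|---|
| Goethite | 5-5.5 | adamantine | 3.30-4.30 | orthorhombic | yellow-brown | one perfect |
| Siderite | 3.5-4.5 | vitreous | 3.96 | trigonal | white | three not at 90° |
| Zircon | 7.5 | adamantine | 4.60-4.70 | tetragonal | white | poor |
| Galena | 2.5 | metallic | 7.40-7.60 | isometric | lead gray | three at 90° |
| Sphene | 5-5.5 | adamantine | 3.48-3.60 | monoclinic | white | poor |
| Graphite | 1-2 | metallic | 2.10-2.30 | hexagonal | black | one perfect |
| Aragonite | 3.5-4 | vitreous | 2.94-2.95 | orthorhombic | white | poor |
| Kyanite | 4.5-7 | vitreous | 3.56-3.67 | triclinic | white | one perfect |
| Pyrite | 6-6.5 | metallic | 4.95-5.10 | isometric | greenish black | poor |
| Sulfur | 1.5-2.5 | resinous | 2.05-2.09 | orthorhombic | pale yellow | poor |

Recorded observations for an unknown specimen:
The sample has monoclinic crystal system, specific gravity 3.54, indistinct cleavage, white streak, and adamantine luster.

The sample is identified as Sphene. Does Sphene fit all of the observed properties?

Yes

Monoclinic crystal system — matches Sphene (monoclinic system).
Specific gravity 3.54 — matches Sphene (SG 3.48-3.60).
Indistinct cleavage — matches Sphene (cleavage poor).
White streak — matches Sphene (white streak).
Adamantine luster — matches Sphene (adamantine luster).
All observations are consistent with the tabulated values for Sphene.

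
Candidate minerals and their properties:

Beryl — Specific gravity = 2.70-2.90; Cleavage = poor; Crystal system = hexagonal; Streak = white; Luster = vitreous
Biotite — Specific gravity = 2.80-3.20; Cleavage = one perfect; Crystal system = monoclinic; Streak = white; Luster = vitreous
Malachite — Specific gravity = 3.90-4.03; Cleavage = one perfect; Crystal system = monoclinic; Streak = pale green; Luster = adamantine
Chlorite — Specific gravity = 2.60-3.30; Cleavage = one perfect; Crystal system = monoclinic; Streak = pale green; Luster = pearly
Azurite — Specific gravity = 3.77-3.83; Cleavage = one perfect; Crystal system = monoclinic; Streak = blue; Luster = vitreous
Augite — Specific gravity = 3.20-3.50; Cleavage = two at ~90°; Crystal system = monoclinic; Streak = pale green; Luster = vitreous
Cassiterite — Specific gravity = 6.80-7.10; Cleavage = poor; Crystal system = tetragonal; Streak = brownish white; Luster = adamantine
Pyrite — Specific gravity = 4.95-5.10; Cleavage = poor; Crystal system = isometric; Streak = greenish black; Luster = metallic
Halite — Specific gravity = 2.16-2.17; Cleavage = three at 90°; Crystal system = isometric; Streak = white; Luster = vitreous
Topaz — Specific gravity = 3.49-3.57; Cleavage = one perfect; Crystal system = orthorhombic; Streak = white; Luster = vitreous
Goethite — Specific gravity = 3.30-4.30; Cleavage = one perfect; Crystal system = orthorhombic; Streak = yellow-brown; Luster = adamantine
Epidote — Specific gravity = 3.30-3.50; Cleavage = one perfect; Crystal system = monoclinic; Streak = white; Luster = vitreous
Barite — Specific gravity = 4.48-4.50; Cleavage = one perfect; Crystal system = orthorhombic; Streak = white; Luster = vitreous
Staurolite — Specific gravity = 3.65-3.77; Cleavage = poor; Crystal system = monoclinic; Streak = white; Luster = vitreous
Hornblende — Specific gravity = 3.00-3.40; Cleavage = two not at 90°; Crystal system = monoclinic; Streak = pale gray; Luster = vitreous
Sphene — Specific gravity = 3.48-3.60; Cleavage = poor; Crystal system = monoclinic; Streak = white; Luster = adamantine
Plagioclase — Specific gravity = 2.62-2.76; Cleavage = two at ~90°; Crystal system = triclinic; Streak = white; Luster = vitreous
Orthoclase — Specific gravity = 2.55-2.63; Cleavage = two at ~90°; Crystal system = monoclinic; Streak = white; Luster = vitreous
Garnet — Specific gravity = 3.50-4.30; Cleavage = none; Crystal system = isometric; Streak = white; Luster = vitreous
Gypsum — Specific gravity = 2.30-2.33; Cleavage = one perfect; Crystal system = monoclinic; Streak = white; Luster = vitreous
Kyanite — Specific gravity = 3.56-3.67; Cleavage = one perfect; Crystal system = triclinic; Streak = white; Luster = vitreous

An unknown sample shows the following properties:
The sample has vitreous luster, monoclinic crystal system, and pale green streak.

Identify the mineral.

Augite

Vitreous luster excludes Malachite, Chlorite, Cassiterite, Pyrite, Goethite, Sphene.
Monoclinic crystal system — Biotite, Azurite, Augite, Epidote, Staurolite, Hornblende, Orthoclase, Gypsum remain.
Pale green streak — narrows the field to Augite.
Only Augite satisfies all observations.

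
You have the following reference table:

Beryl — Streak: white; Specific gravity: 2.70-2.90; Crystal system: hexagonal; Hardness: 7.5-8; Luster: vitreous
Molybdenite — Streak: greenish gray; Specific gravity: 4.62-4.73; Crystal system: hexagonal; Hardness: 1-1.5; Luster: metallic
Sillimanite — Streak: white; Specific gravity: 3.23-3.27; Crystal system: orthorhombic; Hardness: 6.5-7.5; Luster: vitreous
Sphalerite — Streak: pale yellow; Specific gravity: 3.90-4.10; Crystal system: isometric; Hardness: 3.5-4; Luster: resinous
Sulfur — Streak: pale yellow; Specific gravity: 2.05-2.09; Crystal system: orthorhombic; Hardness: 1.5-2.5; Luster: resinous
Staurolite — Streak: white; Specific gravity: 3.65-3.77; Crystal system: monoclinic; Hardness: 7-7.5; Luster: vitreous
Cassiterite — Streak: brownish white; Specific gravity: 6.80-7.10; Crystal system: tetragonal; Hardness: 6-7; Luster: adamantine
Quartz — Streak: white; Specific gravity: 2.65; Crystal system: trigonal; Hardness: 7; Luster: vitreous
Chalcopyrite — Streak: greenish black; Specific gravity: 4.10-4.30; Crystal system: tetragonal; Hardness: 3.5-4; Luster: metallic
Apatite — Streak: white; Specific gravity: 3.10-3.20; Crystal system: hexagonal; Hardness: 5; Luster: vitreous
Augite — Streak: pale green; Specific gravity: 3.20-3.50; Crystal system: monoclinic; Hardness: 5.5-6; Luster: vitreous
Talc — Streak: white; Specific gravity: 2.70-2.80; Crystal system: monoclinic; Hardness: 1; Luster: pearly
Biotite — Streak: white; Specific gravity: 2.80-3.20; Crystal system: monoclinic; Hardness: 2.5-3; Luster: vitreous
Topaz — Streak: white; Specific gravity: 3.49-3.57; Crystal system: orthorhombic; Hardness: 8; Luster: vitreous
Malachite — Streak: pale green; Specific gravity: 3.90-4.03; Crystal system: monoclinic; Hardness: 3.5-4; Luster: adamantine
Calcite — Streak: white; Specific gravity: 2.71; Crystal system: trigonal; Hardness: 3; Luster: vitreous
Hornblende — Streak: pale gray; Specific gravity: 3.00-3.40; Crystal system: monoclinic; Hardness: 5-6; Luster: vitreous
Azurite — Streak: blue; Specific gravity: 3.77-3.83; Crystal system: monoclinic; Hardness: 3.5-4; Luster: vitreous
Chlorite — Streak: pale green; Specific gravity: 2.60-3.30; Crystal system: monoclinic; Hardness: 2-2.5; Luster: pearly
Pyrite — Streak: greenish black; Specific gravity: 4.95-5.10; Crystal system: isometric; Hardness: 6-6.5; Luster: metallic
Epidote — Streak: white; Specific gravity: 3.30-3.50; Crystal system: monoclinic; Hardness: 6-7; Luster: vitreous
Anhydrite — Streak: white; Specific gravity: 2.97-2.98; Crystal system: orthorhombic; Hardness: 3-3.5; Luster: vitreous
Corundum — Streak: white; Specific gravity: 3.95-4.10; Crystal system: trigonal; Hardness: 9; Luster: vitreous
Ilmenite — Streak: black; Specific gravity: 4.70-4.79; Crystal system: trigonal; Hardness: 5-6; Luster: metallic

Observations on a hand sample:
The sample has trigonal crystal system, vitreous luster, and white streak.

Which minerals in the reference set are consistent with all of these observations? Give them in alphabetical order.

Calcite, Corundum, Quartz

Trigonal crystal system: leaves Quartz, Calcite, Corundum, Ilmenite.
Vitreous luster is inconsistent with Ilmenite.
White streak: no further eliminations.
The minerals that satisfy all observations are Calcite, Corundum, Quartz.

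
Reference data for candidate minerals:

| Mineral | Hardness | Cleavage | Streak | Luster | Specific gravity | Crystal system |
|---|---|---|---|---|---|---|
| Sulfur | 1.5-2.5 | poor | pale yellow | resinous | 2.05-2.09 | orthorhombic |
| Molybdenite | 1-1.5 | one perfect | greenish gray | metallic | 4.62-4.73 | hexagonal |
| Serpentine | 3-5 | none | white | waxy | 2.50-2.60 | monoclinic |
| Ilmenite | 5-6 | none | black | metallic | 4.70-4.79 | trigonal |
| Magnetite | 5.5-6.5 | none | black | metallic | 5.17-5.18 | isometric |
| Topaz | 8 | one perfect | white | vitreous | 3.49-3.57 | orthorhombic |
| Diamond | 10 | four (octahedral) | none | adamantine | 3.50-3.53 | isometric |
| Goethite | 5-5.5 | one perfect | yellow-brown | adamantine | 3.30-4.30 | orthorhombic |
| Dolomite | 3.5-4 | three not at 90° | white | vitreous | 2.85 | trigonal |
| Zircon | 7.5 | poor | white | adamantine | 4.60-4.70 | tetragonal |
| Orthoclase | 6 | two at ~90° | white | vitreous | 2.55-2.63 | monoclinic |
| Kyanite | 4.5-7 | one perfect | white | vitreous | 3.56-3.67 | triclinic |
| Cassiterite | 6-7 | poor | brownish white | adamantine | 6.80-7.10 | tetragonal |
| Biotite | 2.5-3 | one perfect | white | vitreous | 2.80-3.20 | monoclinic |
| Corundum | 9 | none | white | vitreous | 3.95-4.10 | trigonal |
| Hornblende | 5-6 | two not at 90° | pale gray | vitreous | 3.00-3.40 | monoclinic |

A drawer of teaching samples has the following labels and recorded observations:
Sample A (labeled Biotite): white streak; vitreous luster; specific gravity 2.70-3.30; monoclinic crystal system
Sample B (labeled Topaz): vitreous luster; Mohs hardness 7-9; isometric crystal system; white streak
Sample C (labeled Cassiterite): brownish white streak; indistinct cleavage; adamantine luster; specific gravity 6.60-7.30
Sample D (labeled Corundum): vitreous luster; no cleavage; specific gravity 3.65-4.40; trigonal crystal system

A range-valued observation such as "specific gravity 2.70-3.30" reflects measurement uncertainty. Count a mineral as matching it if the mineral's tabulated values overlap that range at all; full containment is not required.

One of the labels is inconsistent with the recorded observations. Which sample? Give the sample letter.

B

Sample A: every observation is compatible with the reference values for Biotite.
Sample B: isometric crystal system is outside the reference for Topaz (orthorhombic system) — mislabeled.
Sample C: every observation is compatible with the reference values for Cassiterite.
Sample D: every observation is compatible with the reference values for Corundum.
Sample B is the mislabeled one.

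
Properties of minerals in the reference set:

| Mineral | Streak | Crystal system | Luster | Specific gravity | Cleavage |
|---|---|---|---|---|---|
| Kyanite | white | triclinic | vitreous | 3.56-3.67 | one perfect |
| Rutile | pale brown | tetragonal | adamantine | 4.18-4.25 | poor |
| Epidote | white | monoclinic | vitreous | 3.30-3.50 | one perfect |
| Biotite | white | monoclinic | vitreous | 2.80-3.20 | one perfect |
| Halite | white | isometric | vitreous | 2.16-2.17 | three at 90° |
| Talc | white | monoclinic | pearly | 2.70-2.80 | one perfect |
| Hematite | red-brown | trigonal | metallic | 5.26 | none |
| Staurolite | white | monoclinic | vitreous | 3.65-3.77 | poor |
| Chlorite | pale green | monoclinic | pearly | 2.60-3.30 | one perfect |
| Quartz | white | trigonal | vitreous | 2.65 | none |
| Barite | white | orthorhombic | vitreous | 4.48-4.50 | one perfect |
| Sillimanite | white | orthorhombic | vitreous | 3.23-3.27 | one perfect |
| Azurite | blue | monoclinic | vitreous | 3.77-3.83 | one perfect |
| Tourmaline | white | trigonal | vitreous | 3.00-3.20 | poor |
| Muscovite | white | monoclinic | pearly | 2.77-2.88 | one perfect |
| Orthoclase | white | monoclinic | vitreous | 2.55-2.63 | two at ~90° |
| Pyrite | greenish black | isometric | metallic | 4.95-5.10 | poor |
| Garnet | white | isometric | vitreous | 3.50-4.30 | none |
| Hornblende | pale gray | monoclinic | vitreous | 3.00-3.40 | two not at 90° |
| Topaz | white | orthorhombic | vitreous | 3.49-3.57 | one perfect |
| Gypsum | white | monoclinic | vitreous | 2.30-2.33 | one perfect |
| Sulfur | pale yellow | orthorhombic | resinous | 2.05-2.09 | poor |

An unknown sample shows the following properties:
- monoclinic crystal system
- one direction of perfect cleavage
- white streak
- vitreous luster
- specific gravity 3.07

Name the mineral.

Biotite

Monoclinic crystal system: leaves Epidote, Biotite, Talc, Staurolite, Chlorite, Azurite, Muscovite, Orthoclase, Hornblende, Gypsum.
One direction of perfect cleavage is inconsistent with Staurolite, Orthoclase, Hornblende.
White streak is inconsistent with Chlorite, Azurite.
Vitreous luster eliminates Talc, Muscovite.
Specific gravity 3.07: Biotite remains.
The only mineral consistent with every observation is Biotite.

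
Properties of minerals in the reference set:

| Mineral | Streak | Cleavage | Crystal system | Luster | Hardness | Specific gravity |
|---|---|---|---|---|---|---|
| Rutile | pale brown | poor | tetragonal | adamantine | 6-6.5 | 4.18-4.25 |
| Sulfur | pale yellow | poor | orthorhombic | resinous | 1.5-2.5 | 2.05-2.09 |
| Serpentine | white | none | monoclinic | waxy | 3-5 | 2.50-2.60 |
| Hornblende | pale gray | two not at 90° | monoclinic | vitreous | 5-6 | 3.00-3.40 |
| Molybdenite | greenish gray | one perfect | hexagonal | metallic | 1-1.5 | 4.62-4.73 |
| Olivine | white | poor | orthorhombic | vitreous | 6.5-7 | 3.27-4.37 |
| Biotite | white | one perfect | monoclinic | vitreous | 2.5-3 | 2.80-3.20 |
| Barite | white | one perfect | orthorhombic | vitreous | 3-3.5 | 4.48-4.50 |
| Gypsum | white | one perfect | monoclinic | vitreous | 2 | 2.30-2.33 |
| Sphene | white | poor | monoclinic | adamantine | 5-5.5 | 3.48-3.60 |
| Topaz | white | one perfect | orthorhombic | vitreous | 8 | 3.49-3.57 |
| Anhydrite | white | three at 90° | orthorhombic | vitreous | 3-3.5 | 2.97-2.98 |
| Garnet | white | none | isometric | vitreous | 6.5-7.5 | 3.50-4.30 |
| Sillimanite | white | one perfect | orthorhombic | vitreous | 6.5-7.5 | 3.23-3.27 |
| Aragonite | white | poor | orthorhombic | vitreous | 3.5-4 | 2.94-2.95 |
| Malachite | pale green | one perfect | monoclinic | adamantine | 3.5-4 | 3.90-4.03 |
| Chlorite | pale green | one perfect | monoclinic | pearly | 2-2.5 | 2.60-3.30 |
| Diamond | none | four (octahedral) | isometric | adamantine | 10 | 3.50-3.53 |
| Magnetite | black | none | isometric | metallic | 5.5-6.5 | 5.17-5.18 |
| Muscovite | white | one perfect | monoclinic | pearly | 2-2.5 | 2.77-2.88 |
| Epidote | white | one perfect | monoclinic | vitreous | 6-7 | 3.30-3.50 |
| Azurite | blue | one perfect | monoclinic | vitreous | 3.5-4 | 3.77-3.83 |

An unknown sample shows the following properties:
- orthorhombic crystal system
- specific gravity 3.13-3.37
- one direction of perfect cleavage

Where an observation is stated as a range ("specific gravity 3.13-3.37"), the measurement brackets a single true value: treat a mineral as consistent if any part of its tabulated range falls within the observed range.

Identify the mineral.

Orthorhombic crystal system: leaves Sulfur, Olivine, Barite, Topaz, Anhydrite, Sillimanite, Aragonite.
Specific gravity 3.13-3.37: only Olivine, Sillimanite remain.
One direction of perfect cleavage is inconsistent with Olivine.
The only mineral consistent with every observation is Sillimanite.

Sillimanite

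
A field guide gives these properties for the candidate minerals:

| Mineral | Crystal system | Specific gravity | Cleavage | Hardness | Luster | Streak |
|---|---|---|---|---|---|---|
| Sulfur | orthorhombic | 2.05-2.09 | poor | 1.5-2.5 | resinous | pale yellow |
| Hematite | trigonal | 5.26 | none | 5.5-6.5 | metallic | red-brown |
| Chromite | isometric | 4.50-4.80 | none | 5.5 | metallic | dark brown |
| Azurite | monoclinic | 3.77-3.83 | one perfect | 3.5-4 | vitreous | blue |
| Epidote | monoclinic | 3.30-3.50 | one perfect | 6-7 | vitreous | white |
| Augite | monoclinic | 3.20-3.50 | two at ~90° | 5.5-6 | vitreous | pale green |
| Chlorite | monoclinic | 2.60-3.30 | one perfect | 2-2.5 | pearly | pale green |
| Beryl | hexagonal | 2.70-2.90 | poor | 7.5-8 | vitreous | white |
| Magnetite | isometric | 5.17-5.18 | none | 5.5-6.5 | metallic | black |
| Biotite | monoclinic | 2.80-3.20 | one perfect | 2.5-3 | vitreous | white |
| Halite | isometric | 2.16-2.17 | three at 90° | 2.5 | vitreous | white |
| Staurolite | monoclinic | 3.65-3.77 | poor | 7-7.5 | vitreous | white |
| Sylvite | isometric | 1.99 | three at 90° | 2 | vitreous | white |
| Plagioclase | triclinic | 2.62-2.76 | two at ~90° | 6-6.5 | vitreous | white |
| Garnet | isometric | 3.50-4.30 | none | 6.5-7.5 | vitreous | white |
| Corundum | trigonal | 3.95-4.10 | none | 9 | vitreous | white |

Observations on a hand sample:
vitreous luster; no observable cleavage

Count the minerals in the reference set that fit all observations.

2

Vitreous luster eliminates Sulfur, Hematite, Chromite, Chlorite, Magnetite.
No observable cleavage — Garnet, Corundum remain.
Remaining candidates: Corundum, Garnet.
That is 2 minerals.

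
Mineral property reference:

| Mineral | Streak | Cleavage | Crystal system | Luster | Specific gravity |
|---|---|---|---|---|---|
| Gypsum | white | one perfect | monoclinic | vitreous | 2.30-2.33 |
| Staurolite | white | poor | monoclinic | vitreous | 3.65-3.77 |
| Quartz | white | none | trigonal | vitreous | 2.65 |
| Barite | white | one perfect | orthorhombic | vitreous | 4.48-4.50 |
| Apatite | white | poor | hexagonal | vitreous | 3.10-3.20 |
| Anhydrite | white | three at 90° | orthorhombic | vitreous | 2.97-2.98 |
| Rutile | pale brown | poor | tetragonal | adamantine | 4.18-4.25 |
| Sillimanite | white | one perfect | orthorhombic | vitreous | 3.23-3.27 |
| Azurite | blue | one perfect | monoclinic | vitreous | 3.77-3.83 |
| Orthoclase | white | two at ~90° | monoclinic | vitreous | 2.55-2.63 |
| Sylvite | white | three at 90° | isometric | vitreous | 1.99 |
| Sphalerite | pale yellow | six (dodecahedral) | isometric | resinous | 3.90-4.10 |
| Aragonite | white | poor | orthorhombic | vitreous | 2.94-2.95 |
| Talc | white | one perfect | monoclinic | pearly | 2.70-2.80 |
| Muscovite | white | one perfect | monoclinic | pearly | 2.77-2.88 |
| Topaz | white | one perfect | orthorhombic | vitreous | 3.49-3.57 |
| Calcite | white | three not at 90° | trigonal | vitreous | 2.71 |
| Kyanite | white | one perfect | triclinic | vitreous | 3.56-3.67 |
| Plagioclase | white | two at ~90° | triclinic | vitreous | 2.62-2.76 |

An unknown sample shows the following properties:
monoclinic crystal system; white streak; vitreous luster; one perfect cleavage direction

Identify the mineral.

Gypsum

Monoclinic crystal system: leaves Gypsum, Staurolite, Azurite, Orthoclase, Talc, Muscovite.
White streak rules out Azurite.
Vitreous luster is inconsistent with Talc, Muscovite.
One perfect cleavage direction: only Gypsum remains.
The only mineral consistent with every observation is Gypsum.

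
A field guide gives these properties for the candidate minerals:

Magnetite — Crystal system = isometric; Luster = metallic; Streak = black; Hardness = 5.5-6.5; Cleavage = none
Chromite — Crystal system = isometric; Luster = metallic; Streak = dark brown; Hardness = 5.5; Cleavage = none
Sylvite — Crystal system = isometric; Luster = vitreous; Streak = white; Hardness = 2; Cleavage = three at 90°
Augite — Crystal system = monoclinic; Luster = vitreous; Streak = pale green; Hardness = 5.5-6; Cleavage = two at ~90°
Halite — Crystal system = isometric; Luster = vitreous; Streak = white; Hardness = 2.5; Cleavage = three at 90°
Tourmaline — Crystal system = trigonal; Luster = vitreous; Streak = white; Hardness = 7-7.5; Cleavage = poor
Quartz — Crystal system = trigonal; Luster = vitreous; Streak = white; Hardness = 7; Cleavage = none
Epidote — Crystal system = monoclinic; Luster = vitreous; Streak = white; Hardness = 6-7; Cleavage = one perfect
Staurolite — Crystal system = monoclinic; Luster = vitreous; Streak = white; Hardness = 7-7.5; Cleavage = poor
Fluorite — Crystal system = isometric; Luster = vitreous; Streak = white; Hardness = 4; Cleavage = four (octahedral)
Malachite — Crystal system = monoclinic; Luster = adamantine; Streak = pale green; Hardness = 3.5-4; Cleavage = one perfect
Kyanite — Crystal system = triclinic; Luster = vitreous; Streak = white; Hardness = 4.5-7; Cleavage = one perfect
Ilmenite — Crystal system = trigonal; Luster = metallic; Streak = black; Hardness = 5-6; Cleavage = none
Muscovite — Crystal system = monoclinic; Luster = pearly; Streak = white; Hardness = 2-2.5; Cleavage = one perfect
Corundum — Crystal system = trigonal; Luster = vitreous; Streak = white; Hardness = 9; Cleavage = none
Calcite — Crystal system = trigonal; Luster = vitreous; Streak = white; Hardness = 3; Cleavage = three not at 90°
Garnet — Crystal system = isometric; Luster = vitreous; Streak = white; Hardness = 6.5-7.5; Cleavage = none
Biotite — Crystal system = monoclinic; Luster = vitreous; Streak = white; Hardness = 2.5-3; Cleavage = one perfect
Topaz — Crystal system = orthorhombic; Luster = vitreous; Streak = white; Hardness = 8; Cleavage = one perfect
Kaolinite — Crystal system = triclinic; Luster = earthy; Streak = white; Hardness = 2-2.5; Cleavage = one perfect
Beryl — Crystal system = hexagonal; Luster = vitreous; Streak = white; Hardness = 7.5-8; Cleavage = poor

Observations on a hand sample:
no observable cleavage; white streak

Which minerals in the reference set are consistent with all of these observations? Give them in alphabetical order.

No observable cleavage: only Magnetite, Chromite, Quartz, Ilmenite, Corundum, Garnet remain.
White streak rules out Magnetite, Chromite, Ilmenite.
The minerals that satisfy all observations are Corundum, Garnet, Quartz.

Corundum, Garnet, Quartz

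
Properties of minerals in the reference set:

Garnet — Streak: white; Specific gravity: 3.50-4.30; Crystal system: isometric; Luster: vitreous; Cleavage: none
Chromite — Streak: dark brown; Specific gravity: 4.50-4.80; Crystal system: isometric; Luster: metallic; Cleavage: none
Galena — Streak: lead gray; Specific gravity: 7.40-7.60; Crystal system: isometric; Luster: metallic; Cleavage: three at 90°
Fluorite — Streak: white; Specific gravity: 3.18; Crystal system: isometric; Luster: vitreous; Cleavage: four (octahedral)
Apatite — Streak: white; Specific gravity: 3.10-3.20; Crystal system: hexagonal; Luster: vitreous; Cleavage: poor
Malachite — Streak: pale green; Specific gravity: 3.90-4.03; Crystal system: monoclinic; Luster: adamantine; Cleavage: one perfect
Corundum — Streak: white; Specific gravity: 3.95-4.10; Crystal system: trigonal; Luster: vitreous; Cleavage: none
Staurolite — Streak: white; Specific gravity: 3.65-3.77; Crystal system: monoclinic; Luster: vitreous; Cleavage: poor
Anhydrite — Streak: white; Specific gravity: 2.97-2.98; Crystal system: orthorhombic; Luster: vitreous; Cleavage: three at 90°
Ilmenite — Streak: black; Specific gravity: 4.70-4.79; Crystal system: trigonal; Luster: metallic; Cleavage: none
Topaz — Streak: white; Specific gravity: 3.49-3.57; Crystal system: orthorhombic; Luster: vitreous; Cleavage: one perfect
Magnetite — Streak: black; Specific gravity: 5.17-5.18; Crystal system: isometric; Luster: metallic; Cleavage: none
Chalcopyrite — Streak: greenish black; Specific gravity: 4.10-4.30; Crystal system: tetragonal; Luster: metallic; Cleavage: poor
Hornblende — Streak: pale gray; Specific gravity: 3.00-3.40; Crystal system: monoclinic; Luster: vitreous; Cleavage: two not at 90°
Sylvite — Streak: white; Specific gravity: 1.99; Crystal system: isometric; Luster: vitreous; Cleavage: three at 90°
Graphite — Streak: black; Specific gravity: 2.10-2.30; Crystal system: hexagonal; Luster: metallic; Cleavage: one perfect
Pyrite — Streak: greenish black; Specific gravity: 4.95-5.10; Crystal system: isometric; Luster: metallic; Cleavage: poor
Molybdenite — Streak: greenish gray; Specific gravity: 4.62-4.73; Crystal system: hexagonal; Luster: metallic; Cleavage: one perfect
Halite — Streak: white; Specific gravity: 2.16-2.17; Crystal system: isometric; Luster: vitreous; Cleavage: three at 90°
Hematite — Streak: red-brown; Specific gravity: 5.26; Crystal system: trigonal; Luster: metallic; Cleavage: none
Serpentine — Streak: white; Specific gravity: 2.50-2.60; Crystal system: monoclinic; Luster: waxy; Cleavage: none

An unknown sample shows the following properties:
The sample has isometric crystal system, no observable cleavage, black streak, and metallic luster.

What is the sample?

Isometric crystal system: only Garnet, Chromite, Galena, Fluorite, Magnetite, Sylvite, Pyrite, Halite remain.
No observable cleavage: only Garnet, Chromite, Magnetite remain.
Black streak: narrows the field to Magnetite.
Metallic luster: all remaining candidates fit.
Only Magnetite satisfies all observations.

Magnetite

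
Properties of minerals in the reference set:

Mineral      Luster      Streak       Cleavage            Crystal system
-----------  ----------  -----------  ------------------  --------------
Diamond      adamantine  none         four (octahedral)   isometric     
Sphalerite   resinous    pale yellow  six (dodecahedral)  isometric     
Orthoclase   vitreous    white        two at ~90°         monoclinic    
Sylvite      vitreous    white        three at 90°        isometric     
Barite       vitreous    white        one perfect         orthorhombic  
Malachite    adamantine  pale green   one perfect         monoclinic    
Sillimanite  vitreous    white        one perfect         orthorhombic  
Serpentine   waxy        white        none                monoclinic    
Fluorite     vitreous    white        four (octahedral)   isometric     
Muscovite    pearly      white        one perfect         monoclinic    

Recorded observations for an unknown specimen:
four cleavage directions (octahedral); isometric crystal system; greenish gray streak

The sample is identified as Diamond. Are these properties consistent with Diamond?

Inconsistent

Four cleavage directions (octahedral) — consistent with Diamond (cleavage four (octahedral)).
Isometric crystal system — consistent with Diamond (isometric system).
Greenish gray streak — Diamond has no streak; a mismatch.
Streak alone is enough to reject Diamond.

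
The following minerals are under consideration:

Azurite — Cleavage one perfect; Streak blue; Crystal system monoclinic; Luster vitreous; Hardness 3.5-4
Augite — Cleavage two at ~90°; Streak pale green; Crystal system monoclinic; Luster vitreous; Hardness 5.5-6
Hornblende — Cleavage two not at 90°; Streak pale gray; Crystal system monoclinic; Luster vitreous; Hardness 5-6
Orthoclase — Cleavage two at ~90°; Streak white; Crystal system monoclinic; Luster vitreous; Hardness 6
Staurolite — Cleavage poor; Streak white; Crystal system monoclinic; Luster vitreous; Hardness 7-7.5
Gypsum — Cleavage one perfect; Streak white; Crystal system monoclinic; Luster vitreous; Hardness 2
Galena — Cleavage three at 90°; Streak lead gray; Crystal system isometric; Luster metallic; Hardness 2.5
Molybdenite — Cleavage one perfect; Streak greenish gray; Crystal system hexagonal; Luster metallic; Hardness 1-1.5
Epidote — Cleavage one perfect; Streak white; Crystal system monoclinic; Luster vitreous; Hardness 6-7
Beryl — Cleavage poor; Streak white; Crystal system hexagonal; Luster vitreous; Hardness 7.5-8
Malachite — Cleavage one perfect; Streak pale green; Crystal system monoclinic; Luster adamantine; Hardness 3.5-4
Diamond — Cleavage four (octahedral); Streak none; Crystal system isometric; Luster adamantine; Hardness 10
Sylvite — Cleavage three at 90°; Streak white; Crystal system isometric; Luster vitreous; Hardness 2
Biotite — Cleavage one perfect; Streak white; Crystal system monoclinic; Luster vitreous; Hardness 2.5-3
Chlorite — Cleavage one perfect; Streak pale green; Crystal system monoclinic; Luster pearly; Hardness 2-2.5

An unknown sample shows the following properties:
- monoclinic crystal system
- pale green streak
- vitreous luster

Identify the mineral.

Monoclinic crystal system excludes Galena, Molybdenite, Beryl, Diamond, Sylvite.
Pale green streak: leaves Augite, Malachite, Chlorite.
Vitreous luster: Augite remains.
Only Augite satisfies all observations.

Augite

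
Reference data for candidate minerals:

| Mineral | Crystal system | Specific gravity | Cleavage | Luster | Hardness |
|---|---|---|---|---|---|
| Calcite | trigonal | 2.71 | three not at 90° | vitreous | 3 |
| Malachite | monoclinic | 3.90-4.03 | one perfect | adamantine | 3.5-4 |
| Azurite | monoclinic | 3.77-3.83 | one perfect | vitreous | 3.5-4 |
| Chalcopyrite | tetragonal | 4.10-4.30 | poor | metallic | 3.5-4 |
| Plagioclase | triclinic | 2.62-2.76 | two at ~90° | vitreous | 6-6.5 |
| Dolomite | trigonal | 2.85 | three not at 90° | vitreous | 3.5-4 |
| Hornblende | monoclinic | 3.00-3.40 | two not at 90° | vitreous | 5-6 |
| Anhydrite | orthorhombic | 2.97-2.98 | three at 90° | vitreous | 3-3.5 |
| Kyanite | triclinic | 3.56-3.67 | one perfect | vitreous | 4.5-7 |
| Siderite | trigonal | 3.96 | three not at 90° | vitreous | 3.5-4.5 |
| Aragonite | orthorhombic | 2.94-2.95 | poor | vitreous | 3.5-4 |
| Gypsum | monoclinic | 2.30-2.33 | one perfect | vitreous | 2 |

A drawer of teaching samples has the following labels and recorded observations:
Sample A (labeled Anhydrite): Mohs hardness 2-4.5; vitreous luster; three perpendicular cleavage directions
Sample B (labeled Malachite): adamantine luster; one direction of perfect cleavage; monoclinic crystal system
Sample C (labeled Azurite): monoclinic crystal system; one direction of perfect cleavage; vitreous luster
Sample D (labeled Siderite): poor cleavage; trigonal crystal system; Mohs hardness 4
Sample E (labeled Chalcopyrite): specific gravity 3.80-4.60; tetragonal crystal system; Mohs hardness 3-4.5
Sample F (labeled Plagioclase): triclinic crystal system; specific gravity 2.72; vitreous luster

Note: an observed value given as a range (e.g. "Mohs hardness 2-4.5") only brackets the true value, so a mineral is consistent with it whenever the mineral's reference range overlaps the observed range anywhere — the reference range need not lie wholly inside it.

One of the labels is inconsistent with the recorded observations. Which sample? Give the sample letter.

D

Sample A: every observation is compatible with the reference values for Anhydrite.
Sample B: every observation is compatible with the reference values for Malachite.
Sample C: every observation is compatible with the reference values for Azurite.
Sample D: poor cleavage is outside the reference for Siderite (cleavage three not at 90°) — mislabeled.
Sample E: every observation is compatible with the reference values for Chalcopyrite.
Sample F: every observation is compatible with the reference values for Plagioclase.
The mislabeled specimen is D.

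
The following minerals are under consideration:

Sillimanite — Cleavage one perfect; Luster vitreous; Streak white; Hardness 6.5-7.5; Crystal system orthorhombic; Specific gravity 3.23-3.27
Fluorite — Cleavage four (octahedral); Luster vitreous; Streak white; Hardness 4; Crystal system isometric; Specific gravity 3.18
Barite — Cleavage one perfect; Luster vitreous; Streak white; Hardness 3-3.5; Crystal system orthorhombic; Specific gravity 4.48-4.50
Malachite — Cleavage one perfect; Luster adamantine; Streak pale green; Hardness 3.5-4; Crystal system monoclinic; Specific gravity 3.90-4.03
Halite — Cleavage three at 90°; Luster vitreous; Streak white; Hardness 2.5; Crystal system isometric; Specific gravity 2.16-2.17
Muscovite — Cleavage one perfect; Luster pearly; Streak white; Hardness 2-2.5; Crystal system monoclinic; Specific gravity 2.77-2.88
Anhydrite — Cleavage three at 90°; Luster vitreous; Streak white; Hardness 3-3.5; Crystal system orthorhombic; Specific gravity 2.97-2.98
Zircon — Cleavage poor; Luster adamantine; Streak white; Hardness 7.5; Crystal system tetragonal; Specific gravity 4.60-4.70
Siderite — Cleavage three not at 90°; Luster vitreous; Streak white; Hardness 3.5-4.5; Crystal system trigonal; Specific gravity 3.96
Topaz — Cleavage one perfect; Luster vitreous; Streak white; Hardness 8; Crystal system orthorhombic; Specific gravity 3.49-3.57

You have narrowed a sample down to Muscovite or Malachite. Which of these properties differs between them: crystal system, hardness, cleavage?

Crystal system: both monoclinic — identical.
Hardness: Muscovite 2-2.5, Malachite 3.5-4 — different.
Cleavage: both one perfect — identical.
Of the listed properties, hardness is the one that separates them.

hardness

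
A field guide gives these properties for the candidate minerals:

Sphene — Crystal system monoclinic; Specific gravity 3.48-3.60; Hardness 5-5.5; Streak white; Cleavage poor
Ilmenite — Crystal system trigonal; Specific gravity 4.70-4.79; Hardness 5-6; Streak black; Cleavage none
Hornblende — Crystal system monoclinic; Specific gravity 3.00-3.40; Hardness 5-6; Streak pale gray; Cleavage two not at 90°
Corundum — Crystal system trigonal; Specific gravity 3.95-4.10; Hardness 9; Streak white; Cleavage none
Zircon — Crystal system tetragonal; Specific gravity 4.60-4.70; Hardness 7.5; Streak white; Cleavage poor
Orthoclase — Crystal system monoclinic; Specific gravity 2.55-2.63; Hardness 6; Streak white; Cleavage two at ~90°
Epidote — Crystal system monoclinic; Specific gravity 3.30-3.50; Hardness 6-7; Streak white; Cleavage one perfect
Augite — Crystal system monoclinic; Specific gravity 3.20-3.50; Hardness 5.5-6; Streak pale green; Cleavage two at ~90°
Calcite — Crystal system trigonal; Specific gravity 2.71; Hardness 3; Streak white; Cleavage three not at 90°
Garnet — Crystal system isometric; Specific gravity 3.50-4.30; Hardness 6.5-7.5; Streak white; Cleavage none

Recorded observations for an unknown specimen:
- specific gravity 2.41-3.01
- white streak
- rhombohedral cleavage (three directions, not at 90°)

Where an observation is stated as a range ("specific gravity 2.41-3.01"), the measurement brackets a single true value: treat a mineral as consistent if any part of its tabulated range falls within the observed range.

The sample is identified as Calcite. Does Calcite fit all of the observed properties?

Specific gravity 2.41-3.01 — is consistent with Calcite (SG 2.71).
White streak — is consistent with Calcite (white streak).
Rhombohedral cleavage (three directions, not at 90°) — is consistent with Calcite (cleavage three not at 90°).
Nothing contradicts Calcite.

Yes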